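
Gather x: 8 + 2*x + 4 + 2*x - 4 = 4*x + 8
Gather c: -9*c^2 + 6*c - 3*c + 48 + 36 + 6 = -9*c^2 + 3*c + 90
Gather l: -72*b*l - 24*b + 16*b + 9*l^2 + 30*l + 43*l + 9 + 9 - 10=-8*b + 9*l^2 + l*(73 - 72*b) + 8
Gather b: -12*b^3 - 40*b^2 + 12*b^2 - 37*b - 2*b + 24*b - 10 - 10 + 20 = -12*b^3 - 28*b^2 - 15*b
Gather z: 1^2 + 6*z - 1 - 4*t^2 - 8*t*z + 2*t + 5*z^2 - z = -4*t^2 + 2*t + 5*z^2 + z*(5 - 8*t)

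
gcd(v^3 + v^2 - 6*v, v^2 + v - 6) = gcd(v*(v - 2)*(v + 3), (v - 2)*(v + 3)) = v^2 + v - 6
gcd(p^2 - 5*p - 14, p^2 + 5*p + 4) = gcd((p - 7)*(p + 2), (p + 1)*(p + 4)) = 1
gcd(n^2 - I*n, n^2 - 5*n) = n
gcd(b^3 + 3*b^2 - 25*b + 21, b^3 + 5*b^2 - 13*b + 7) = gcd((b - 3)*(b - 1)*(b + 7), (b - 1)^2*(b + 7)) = b^2 + 6*b - 7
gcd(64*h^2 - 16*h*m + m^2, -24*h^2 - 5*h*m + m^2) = 8*h - m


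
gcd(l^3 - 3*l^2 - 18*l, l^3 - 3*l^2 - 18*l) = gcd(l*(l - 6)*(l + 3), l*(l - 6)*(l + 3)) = l^3 - 3*l^2 - 18*l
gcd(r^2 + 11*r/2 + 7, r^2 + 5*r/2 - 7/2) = r + 7/2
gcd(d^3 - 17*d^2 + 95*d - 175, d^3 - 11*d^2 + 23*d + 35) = d^2 - 12*d + 35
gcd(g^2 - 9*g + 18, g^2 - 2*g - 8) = 1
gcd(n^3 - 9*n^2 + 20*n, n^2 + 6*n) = n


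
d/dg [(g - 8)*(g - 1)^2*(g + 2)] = 4*g^3 - 24*g^2 - 6*g + 26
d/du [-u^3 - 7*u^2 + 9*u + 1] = -3*u^2 - 14*u + 9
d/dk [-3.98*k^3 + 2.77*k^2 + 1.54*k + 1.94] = -11.94*k^2 + 5.54*k + 1.54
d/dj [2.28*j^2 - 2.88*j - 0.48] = 4.56*j - 2.88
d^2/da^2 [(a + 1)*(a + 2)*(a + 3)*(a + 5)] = 12*a^2 + 66*a + 82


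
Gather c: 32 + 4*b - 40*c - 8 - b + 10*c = 3*b - 30*c + 24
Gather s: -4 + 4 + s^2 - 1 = s^2 - 1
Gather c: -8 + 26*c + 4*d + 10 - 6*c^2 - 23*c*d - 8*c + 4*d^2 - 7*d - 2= -6*c^2 + c*(18 - 23*d) + 4*d^2 - 3*d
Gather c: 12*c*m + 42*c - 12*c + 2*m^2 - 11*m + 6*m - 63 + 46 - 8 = c*(12*m + 30) + 2*m^2 - 5*m - 25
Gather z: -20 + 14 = -6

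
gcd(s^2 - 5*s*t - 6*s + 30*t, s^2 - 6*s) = s - 6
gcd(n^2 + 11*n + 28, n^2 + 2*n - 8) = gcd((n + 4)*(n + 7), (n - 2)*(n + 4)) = n + 4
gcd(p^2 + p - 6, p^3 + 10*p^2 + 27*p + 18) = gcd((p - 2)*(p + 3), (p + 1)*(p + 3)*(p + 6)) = p + 3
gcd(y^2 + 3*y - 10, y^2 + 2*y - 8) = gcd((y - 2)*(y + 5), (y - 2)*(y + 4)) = y - 2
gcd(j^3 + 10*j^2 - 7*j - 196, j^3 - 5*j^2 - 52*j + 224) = j^2 + 3*j - 28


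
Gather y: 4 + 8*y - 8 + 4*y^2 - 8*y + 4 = 4*y^2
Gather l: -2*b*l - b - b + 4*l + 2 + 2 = -2*b + l*(4 - 2*b) + 4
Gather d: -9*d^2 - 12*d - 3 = -9*d^2 - 12*d - 3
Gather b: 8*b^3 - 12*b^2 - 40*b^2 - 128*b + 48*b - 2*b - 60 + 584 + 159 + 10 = 8*b^3 - 52*b^2 - 82*b + 693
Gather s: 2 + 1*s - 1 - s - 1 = 0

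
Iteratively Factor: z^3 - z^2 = (z)*(z^2 - z) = z^2*(z - 1)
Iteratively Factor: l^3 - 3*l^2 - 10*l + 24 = (l + 3)*(l^2 - 6*l + 8) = (l - 2)*(l + 3)*(l - 4)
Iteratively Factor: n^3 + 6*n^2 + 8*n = (n + 2)*(n^2 + 4*n) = (n + 2)*(n + 4)*(n)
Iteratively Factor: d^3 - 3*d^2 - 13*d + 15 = (d - 1)*(d^2 - 2*d - 15) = (d - 1)*(d + 3)*(d - 5)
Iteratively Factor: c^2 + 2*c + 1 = (c + 1)*(c + 1)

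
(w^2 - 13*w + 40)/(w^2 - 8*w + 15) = (w - 8)/(w - 3)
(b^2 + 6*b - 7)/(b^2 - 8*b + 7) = (b + 7)/(b - 7)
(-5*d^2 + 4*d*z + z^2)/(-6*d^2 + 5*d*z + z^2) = (5*d + z)/(6*d + z)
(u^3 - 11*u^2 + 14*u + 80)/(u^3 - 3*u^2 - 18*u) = (-u^3 + 11*u^2 - 14*u - 80)/(u*(-u^2 + 3*u + 18))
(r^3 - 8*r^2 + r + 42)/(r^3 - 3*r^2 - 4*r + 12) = (r - 7)/(r - 2)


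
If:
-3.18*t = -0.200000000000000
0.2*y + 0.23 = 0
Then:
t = 0.06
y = -1.15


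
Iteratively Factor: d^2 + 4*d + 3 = (d + 1)*(d + 3)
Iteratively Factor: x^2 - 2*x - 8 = (x + 2)*(x - 4)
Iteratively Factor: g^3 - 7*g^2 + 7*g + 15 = (g - 3)*(g^2 - 4*g - 5) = (g - 5)*(g - 3)*(g + 1)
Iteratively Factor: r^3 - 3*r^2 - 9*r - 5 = (r + 1)*(r^2 - 4*r - 5) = (r + 1)^2*(r - 5)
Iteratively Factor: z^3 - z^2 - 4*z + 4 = (z + 2)*(z^2 - 3*z + 2) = (z - 2)*(z + 2)*(z - 1)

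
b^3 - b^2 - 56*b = b*(b - 8)*(b + 7)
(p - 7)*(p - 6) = p^2 - 13*p + 42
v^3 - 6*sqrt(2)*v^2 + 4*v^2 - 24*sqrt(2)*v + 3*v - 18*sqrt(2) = (v + 1)*(v + 3)*(v - 6*sqrt(2))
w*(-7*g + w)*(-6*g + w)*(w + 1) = 42*g^2*w^2 + 42*g^2*w - 13*g*w^3 - 13*g*w^2 + w^4 + w^3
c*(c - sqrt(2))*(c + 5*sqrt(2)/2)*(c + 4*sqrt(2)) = c^4 + 11*sqrt(2)*c^3/2 + 7*c^2 - 20*sqrt(2)*c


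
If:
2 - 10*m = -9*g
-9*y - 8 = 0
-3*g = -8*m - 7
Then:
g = -43/21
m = -23/14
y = -8/9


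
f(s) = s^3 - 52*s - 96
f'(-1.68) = -43.53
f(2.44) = -208.35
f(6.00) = -192.00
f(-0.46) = -72.18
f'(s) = 3*s^2 - 52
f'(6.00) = 56.00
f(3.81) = -238.81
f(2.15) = -197.86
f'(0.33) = -51.67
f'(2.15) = -38.13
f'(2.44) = -34.14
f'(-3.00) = -25.00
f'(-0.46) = -51.37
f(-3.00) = 33.00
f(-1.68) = -13.38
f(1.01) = -147.49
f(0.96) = -145.04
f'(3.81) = -8.45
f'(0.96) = -49.24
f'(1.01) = -48.94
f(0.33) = -113.12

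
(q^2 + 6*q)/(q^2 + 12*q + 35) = q*(q + 6)/(q^2 + 12*q + 35)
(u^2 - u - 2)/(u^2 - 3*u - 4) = (u - 2)/(u - 4)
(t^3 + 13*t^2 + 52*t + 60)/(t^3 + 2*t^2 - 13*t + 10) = (t^2 + 8*t + 12)/(t^2 - 3*t + 2)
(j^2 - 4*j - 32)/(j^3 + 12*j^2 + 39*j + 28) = (j - 8)/(j^2 + 8*j + 7)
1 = 1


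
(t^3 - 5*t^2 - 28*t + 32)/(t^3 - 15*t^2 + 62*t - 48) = (t + 4)/(t - 6)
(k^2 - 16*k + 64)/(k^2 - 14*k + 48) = (k - 8)/(k - 6)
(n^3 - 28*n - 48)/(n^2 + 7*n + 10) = (n^2 - 2*n - 24)/(n + 5)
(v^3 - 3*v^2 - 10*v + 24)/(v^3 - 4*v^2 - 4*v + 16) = (v + 3)/(v + 2)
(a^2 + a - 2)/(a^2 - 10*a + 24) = (a^2 + a - 2)/(a^2 - 10*a + 24)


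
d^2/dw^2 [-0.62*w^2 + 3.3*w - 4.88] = -1.24000000000000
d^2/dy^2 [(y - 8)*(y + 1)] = 2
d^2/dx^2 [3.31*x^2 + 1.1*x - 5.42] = 6.62000000000000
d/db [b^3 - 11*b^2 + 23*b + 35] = 3*b^2 - 22*b + 23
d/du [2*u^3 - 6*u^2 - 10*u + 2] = 6*u^2 - 12*u - 10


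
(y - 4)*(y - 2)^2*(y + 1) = y^4 - 7*y^3 + 12*y^2 + 4*y - 16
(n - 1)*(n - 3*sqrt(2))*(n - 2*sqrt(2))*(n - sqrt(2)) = n^4 - 6*sqrt(2)*n^3 - n^3 + 6*sqrt(2)*n^2 + 22*n^2 - 22*n - 12*sqrt(2)*n + 12*sqrt(2)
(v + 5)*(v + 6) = v^2 + 11*v + 30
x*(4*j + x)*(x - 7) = 4*j*x^2 - 28*j*x + x^3 - 7*x^2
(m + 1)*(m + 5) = m^2 + 6*m + 5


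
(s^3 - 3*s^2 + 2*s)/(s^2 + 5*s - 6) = s*(s - 2)/(s + 6)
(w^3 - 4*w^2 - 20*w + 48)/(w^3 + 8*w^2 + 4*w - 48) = (w - 6)/(w + 6)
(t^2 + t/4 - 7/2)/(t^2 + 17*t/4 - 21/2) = (t + 2)/(t + 6)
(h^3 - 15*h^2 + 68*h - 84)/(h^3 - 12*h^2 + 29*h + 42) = (h - 2)/(h + 1)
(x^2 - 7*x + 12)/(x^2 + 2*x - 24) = (x - 3)/(x + 6)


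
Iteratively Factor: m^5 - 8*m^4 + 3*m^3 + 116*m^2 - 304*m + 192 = (m + 4)*(m^4 - 12*m^3 + 51*m^2 - 88*m + 48) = (m - 4)*(m + 4)*(m^3 - 8*m^2 + 19*m - 12) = (m - 4)*(m - 3)*(m + 4)*(m^2 - 5*m + 4) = (m - 4)^2*(m - 3)*(m + 4)*(m - 1)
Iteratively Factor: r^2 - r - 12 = (r - 4)*(r + 3)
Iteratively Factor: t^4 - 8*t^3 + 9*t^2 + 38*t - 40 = (t + 2)*(t^3 - 10*t^2 + 29*t - 20) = (t - 5)*(t + 2)*(t^2 - 5*t + 4) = (t - 5)*(t - 4)*(t + 2)*(t - 1)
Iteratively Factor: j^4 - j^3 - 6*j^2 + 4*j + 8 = (j + 1)*(j^3 - 2*j^2 - 4*j + 8) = (j - 2)*(j + 1)*(j^2 - 4) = (j - 2)^2*(j + 1)*(j + 2)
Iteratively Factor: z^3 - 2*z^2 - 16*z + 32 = (z - 2)*(z^2 - 16) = (z - 2)*(z + 4)*(z - 4)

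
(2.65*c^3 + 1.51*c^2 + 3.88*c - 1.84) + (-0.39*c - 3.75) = 2.65*c^3 + 1.51*c^2 + 3.49*c - 5.59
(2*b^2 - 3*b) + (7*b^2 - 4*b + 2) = 9*b^2 - 7*b + 2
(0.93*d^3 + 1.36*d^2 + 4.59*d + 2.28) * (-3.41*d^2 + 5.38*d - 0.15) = -3.1713*d^5 + 0.365799999999999*d^4 - 8.4746*d^3 + 16.7154*d^2 + 11.5779*d - 0.342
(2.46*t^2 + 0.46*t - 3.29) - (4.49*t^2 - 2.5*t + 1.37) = -2.03*t^2 + 2.96*t - 4.66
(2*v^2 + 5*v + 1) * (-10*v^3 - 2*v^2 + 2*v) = -20*v^5 - 54*v^4 - 16*v^3 + 8*v^2 + 2*v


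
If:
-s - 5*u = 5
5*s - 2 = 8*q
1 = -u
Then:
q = -1/4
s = 0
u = -1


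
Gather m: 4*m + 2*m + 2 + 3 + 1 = 6*m + 6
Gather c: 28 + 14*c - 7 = 14*c + 21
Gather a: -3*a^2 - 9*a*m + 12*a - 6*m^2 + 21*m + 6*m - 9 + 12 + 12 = -3*a^2 + a*(12 - 9*m) - 6*m^2 + 27*m + 15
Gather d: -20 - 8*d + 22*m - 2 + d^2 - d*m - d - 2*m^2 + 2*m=d^2 + d*(-m - 9) - 2*m^2 + 24*m - 22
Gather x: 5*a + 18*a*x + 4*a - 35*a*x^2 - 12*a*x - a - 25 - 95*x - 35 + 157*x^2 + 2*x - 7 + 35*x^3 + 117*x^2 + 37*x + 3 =8*a + 35*x^3 + x^2*(274 - 35*a) + x*(6*a - 56) - 64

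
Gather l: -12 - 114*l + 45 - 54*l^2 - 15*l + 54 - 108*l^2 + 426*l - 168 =-162*l^2 + 297*l - 81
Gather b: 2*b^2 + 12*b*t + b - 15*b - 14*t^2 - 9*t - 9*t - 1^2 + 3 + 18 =2*b^2 + b*(12*t - 14) - 14*t^2 - 18*t + 20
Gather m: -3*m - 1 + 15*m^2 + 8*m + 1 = 15*m^2 + 5*m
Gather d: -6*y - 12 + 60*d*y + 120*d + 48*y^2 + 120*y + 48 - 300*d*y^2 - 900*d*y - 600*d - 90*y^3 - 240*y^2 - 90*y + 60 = d*(-300*y^2 - 840*y - 480) - 90*y^3 - 192*y^2 + 24*y + 96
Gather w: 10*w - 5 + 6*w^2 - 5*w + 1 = 6*w^2 + 5*w - 4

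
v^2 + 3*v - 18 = (v - 3)*(v + 6)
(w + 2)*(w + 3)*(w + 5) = w^3 + 10*w^2 + 31*w + 30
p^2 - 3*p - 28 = (p - 7)*(p + 4)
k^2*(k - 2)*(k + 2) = k^4 - 4*k^2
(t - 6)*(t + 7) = t^2 + t - 42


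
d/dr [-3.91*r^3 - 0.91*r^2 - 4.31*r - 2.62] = -11.73*r^2 - 1.82*r - 4.31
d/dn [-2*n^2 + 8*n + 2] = 8 - 4*n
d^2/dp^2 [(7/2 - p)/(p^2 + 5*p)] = (3*p*(p + 5)*(2*p + 1) - (2*p - 7)*(2*p + 5)^2)/(p^3*(p + 5)^3)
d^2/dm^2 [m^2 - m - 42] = 2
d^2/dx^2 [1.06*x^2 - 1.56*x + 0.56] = 2.12000000000000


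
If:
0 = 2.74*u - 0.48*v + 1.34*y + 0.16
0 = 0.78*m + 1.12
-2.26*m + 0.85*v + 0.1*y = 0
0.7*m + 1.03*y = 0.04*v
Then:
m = -1.44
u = -1.15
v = -3.91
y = 0.82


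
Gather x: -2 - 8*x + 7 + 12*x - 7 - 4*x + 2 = 0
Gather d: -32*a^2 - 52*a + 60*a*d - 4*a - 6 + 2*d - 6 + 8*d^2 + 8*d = -32*a^2 - 56*a + 8*d^2 + d*(60*a + 10) - 12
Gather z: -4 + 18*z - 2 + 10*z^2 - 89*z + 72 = 10*z^2 - 71*z + 66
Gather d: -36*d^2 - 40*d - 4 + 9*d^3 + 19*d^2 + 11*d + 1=9*d^3 - 17*d^2 - 29*d - 3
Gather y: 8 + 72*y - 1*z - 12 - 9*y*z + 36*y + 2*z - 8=y*(108 - 9*z) + z - 12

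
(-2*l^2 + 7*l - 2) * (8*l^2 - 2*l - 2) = -16*l^4 + 60*l^3 - 26*l^2 - 10*l + 4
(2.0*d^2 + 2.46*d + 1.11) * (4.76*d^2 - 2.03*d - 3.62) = 9.52*d^4 + 7.6496*d^3 - 6.9502*d^2 - 11.1585*d - 4.0182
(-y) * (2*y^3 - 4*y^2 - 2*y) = -2*y^4 + 4*y^3 + 2*y^2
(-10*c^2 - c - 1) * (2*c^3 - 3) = -20*c^5 - 2*c^4 - 2*c^3 + 30*c^2 + 3*c + 3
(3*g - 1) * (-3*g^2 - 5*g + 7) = -9*g^3 - 12*g^2 + 26*g - 7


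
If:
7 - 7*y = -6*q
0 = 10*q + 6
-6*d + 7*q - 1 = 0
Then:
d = -13/15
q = -3/5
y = 17/35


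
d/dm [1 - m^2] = -2*m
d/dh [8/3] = 0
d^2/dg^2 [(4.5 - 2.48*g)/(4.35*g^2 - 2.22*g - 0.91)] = ((2.48*g - 4.5)*(8.7*g - 2.22)*(17.4*g - 4.44) + (64.728*g - 50.1612)*(-4.35*g^2 + 2.22*g + 0.91))/(-4.35*g^2 + 2.22*g + 0.91)^3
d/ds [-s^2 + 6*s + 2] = 6 - 2*s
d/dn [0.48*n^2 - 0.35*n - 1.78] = 0.96*n - 0.35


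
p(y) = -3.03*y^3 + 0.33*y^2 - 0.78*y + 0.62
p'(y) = -9.09*y^2 + 0.66*y - 0.78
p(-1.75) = 19.23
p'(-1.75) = -29.77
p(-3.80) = 174.61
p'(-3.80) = -134.55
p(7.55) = -1290.48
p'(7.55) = -513.95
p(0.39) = 0.19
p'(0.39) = -1.91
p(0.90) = -2.02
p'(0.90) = -7.55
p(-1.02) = 4.97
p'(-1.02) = -10.91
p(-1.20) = 7.27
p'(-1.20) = -14.66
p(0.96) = -2.51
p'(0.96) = -8.52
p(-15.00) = 10312.82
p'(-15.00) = -2055.93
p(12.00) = -5197.06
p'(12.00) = -1301.82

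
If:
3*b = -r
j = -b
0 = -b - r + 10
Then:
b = -5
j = 5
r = 15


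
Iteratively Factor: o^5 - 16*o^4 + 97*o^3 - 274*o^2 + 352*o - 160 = (o - 5)*(o^4 - 11*o^3 + 42*o^2 - 64*o + 32) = (o - 5)*(o - 2)*(o^3 - 9*o^2 + 24*o - 16) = (o - 5)*(o - 4)*(o - 2)*(o^2 - 5*o + 4) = (o - 5)*(o - 4)^2*(o - 2)*(o - 1)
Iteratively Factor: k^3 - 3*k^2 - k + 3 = (k + 1)*(k^2 - 4*k + 3) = (k - 1)*(k + 1)*(k - 3)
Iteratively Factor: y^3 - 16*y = (y - 4)*(y^2 + 4*y) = (y - 4)*(y + 4)*(y)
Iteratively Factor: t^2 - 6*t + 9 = (t - 3)*(t - 3)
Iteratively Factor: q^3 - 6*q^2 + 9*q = (q)*(q^2 - 6*q + 9) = q*(q - 3)*(q - 3)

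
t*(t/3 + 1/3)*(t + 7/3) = t^3/3 + 10*t^2/9 + 7*t/9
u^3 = u^3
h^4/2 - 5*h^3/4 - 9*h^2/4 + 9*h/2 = h*(h/2 + 1)*(h - 3)*(h - 3/2)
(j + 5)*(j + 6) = j^2 + 11*j + 30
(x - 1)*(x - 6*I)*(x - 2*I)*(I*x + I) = I*x^4 + 8*x^3 - 13*I*x^2 - 8*x + 12*I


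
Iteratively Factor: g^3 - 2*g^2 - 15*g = (g - 5)*(g^2 + 3*g) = g*(g - 5)*(g + 3)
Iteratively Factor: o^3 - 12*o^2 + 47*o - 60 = (o - 4)*(o^2 - 8*o + 15) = (o - 4)*(o - 3)*(o - 5)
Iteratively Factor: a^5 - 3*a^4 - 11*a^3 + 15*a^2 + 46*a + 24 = (a - 3)*(a^4 - 11*a^2 - 18*a - 8) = (a - 3)*(a + 1)*(a^3 - a^2 - 10*a - 8) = (a - 4)*(a - 3)*(a + 1)*(a^2 + 3*a + 2) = (a - 4)*(a - 3)*(a + 1)*(a + 2)*(a + 1)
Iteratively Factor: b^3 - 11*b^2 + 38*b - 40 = (b - 5)*(b^2 - 6*b + 8) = (b - 5)*(b - 2)*(b - 4)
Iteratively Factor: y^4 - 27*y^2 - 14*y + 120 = (y + 3)*(y^3 - 3*y^2 - 18*y + 40) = (y - 5)*(y + 3)*(y^2 + 2*y - 8) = (y - 5)*(y + 3)*(y + 4)*(y - 2)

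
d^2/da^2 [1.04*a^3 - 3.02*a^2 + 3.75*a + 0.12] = 6.24*a - 6.04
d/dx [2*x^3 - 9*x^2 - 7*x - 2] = 6*x^2 - 18*x - 7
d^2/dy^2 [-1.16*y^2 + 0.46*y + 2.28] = -2.32000000000000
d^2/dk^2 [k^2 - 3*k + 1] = 2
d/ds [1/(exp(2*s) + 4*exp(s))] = 2*(-exp(s) - 2)*exp(-s)/(exp(s) + 4)^2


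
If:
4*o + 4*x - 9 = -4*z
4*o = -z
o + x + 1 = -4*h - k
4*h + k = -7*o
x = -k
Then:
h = -25/48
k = -11/2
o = 13/12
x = 11/2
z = -13/3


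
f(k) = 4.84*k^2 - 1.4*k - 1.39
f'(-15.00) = -146.60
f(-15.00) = 1108.61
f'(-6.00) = -59.48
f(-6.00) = 181.25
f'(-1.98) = -20.57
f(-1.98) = 20.36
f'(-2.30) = -23.66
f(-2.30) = 27.43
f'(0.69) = 5.28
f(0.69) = -0.05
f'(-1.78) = -18.63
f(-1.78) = 16.44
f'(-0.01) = -1.50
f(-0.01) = -1.38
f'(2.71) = 24.83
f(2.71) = 30.36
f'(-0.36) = -4.88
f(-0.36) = -0.26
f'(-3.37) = -34.02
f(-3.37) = 58.30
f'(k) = 9.68*k - 1.4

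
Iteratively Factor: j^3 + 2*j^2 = (j)*(j^2 + 2*j) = j*(j + 2)*(j)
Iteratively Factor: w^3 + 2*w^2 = (w)*(w^2 + 2*w) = w*(w + 2)*(w)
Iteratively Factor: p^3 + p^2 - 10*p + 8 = (p + 4)*(p^2 - 3*p + 2) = (p - 1)*(p + 4)*(p - 2)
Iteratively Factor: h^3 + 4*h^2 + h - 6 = (h - 1)*(h^2 + 5*h + 6) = (h - 1)*(h + 2)*(h + 3)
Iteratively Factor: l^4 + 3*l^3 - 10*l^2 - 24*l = (l)*(l^3 + 3*l^2 - 10*l - 24) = l*(l + 4)*(l^2 - l - 6) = l*(l - 3)*(l + 4)*(l + 2)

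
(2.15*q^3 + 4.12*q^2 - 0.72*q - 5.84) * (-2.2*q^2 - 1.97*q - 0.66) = -4.73*q^5 - 13.2995*q^4 - 7.9514*q^3 + 11.5472*q^2 + 11.98*q + 3.8544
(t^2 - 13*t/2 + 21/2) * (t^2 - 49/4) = t^4 - 13*t^3/2 - 7*t^2/4 + 637*t/8 - 1029/8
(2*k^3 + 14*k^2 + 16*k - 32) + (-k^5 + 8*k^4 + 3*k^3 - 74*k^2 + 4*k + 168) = -k^5 + 8*k^4 + 5*k^3 - 60*k^2 + 20*k + 136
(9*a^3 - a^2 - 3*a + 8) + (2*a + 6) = 9*a^3 - a^2 - a + 14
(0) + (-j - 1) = -j - 1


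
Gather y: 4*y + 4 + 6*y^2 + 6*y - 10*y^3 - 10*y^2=-10*y^3 - 4*y^2 + 10*y + 4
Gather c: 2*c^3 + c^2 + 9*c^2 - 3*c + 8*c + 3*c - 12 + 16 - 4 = 2*c^3 + 10*c^2 + 8*c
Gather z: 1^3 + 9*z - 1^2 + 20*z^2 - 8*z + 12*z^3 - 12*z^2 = 12*z^3 + 8*z^2 + z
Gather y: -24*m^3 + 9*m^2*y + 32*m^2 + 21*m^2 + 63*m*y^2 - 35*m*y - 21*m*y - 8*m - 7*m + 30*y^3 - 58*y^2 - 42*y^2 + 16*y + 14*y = -24*m^3 + 53*m^2 - 15*m + 30*y^3 + y^2*(63*m - 100) + y*(9*m^2 - 56*m + 30)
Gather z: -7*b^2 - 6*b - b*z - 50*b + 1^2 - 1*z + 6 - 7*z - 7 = -7*b^2 - 56*b + z*(-b - 8)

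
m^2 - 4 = (m - 2)*(m + 2)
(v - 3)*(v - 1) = v^2 - 4*v + 3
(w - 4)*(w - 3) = w^2 - 7*w + 12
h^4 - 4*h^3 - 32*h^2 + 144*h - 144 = (h - 6)*(h - 2)^2*(h + 6)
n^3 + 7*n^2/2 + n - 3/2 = (n - 1/2)*(n + 1)*(n + 3)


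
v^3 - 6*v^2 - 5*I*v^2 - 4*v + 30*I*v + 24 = (v - 6)*(v - 4*I)*(v - I)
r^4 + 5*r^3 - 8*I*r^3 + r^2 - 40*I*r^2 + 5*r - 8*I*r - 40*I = (r + 5)*(r - 8*I)*(r - I)*(r + I)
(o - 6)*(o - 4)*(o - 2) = o^3 - 12*o^2 + 44*o - 48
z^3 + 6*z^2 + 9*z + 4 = (z + 1)^2*(z + 4)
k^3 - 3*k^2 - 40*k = k*(k - 8)*(k + 5)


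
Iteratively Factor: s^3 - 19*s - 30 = (s - 5)*(s^2 + 5*s + 6) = (s - 5)*(s + 3)*(s + 2)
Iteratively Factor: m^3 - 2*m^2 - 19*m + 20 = (m - 1)*(m^2 - m - 20) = (m - 5)*(m - 1)*(m + 4)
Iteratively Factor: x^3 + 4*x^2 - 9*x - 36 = (x - 3)*(x^2 + 7*x + 12) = (x - 3)*(x + 4)*(x + 3)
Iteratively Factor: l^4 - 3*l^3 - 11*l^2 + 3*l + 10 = (l - 5)*(l^3 + 2*l^2 - l - 2) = (l - 5)*(l - 1)*(l^2 + 3*l + 2) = (l - 5)*(l - 1)*(l + 1)*(l + 2)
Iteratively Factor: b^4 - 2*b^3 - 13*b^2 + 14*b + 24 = (b + 1)*(b^3 - 3*b^2 - 10*b + 24) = (b - 2)*(b + 1)*(b^2 - b - 12) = (b - 2)*(b + 1)*(b + 3)*(b - 4)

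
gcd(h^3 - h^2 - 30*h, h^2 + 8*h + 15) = h + 5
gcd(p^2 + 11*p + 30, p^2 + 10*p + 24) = p + 6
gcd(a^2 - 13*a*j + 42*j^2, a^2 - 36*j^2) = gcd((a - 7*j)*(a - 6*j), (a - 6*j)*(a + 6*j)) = a - 6*j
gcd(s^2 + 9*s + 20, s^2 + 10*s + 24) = s + 4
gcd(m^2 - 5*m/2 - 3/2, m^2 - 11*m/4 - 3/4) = m - 3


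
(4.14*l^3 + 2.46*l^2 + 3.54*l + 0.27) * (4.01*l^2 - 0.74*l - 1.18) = 16.6014*l^5 + 6.801*l^4 + 7.4898*l^3 - 4.4397*l^2 - 4.377*l - 0.3186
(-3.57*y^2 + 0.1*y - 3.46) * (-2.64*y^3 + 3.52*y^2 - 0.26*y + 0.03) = 9.4248*y^5 - 12.8304*y^4 + 10.4146*y^3 - 12.3123*y^2 + 0.9026*y - 0.1038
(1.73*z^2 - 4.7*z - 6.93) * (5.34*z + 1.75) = 9.2382*z^3 - 22.0705*z^2 - 45.2312*z - 12.1275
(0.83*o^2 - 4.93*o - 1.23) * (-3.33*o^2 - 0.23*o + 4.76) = -2.7639*o^4 + 16.226*o^3 + 9.1806*o^2 - 23.1839*o - 5.8548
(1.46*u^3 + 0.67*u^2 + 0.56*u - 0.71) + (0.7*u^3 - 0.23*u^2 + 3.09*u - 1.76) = 2.16*u^3 + 0.44*u^2 + 3.65*u - 2.47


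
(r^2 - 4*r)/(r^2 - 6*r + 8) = r/(r - 2)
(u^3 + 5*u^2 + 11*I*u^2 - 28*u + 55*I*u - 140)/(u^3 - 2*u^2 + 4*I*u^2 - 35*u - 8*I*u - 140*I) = (u + 7*I)/(u - 7)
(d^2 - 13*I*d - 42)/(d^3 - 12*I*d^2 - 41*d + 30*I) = (d - 7*I)/(d^2 - 6*I*d - 5)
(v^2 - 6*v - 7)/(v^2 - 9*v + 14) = (v + 1)/(v - 2)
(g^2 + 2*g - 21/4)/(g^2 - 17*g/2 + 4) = (4*g^2 + 8*g - 21)/(2*(2*g^2 - 17*g + 8))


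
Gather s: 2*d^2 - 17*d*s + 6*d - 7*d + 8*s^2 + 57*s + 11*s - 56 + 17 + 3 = 2*d^2 - d + 8*s^2 + s*(68 - 17*d) - 36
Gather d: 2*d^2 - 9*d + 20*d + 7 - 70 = 2*d^2 + 11*d - 63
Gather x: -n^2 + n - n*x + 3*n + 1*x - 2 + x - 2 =-n^2 + 4*n + x*(2 - n) - 4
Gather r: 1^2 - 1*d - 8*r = -d - 8*r + 1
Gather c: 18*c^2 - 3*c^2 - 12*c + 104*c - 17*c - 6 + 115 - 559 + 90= 15*c^2 + 75*c - 360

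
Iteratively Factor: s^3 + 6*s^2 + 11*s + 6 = (s + 1)*(s^2 + 5*s + 6) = (s + 1)*(s + 3)*(s + 2)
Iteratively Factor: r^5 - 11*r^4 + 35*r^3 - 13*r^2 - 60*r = (r)*(r^4 - 11*r^3 + 35*r^2 - 13*r - 60) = r*(r - 5)*(r^3 - 6*r^2 + 5*r + 12) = r*(r - 5)*(r + 1)*(r^2 - 7*r + 12) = r*(r - 5)*(r - 4)*(r + 1)*(r - 3)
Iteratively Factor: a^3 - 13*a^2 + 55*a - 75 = (a - 5)*(a^2 - 8*a + 15) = (a - 5)*(a - 3)*(a - 5)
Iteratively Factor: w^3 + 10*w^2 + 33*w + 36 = (w + 4)*(w^2 + 6*w + 9) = (w + 3)*(w + 4)*(w + 3)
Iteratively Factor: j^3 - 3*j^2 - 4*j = (j + 1)*(j^2 - 4*j) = (j - 4)*(j + 1)*(j)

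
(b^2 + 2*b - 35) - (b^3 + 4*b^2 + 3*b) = -b^3 - 3*b^2 - b - 35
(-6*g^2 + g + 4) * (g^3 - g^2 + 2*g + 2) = -6*g^5 + 7*g^4 - 9*g^3 - 14*g^2 + 10*g + 8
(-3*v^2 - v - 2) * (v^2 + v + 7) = -3*v^4 - 4*v^3 - 24*v^2 - 9*v - 14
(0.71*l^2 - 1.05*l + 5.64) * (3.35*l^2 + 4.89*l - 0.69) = 2.3785*l^4 - 0.0456000000000003*l^3 + 13.2696*l^2 + 28.3041*l - 3.8916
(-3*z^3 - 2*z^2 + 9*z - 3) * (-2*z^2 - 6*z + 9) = 6*z^5 + 22*z^4 - 33*z^3 - 66*z^2 + 99*z - 27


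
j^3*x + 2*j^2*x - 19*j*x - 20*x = (j - 4)*(j + 5)*(j*x + x)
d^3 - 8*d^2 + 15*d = d*(d - 5)*(d - 3)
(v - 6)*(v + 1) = v^2 - 5*v - 6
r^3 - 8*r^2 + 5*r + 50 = (r - 5)^2*(r + 2)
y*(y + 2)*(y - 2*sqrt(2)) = y^3 - 2*sqrt(2)*y^2 + 2*y^2 - 4*sqrt(2)*y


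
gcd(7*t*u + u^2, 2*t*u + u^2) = u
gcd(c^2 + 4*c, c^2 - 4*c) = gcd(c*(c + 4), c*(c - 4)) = c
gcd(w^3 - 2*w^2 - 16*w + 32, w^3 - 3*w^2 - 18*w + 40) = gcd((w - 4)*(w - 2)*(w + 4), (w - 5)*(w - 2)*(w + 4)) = w^2 + 2*w - 8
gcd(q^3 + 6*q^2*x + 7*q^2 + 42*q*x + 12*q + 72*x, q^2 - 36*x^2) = q + 6*x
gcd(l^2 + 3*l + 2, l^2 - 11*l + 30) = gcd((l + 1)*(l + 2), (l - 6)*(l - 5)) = 1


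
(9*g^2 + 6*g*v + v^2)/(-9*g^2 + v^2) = (3*g + v)/(-3*g + v)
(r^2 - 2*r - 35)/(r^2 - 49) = (r + 5)/(r + 7)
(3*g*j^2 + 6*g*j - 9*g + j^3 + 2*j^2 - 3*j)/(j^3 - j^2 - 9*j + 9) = (3*g + j)/(j - 3)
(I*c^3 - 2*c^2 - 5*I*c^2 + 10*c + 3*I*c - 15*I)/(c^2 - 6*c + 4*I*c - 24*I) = (I*c^3 + c^2*(-2 - 5*I) + c*(10 + 3*I) - 15*I)/(c^2 + c*(-6 + 4*I) - 24*I)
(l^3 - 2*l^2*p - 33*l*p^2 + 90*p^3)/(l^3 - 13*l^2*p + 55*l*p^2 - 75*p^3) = (-l - 6*p)/(-l + 5*p)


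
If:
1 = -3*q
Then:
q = -1/3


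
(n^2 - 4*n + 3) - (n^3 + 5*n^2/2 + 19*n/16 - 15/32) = -n^3 - 3*n^2/2 - 83*n/16 + 111/32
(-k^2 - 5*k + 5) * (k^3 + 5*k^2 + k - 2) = -k^5 - 10*k^4 - 21*k^3 + 22*k^2 + 15*k - 10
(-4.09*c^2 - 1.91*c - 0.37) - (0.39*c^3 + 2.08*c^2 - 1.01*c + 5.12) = -0.39*c^3 - 6.17*c^2 - 0.9*c - 5.49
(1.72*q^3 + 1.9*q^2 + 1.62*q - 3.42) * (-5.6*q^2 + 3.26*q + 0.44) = -9.632*q^5 - 5.0328*q^4 - 2.1212*q^3 + 25.2692*q^2 - 10.4364*q - 1.5048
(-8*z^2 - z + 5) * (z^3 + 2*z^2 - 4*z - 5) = -8*z^5 - 17*z^4 + 35*z^3 + 54*z^2 - 15*z - 25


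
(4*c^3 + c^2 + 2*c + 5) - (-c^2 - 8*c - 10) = 4*c^3 + 2*c^2 + 10*c + 15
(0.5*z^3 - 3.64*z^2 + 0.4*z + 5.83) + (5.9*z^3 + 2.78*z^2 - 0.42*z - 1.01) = 6.4*z^3 - 0.86*z^2 - 0.02*z + 4.82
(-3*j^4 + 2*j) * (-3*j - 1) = 9*j^5 + 3*j^4 - 6*j^2 - 2*j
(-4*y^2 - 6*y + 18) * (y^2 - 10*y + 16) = -4*y^4 + 34*y^3 + 14*y^2 - 276*y + 288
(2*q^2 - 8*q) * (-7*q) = -14*q^3 + 56*q^2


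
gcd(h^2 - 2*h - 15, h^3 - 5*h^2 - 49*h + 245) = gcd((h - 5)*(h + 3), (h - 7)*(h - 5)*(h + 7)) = h - 5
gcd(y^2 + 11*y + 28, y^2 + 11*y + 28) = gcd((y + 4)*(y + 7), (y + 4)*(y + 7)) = y^2 + 11*y + 28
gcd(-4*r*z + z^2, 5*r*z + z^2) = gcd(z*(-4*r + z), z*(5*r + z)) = z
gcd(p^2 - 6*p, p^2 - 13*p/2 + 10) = 1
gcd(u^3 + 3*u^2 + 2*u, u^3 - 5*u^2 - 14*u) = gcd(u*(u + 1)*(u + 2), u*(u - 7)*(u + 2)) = u^2 + 2*u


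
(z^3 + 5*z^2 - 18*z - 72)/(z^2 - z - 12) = z + 6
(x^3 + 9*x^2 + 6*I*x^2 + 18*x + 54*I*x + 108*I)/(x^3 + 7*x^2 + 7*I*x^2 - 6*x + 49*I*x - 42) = (x^2 + 9*x + 18)/(x^2 + x*(7 + I) + 7*I)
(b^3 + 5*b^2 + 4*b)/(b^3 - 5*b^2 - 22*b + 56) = b*(b + 1)/(b^2 - 9*b + 14)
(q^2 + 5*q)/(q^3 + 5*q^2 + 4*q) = (q + 5)/(q^2 + 5*q + 4)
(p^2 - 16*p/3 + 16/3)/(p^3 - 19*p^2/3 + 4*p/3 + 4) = (3*p^2 - 16*p + 16)/(3*p^3 - 19*p^2 + 4*p + 12)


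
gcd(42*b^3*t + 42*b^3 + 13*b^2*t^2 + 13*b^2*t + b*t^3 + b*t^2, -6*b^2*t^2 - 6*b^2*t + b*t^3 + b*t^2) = b*t + b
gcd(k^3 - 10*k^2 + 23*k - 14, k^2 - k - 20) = 1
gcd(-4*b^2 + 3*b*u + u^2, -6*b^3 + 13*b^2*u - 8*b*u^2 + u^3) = -b + u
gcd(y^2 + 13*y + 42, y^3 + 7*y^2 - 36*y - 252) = y^2 + 13*y + 42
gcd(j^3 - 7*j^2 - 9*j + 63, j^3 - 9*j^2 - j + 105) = j^2 - 4*j - 21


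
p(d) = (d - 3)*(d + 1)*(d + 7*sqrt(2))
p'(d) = (d - 3)*(d + 1) + (d - 3)*(d + 7*sqrt(2)) + (d + 1)*(d + 7*sqrt(2)) = 3*d^2 - 4*d + 14*sqrt(2)*d - 14*sqrt(2) - 3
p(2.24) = -29.89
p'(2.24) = 27.64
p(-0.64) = -12.13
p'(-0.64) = -31.68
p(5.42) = 238.01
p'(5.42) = 150.96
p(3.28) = 15.79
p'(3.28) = 61.30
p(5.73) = 287.16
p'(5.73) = 166.23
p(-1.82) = 31.93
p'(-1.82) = -41.62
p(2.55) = -19.89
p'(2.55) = 37.00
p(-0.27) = -22.99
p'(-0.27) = -26.85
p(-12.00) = -346.58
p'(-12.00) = 219.61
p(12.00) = 2562.24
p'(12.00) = 598.79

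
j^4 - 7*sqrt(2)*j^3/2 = j^3*(j - 7*sqrt(2)/2)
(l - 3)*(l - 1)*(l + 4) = l^3 - 13*l + 12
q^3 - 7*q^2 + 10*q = q*(q - 5)*(q - 2)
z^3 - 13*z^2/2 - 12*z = z*(z - 8)*(z + 3/2)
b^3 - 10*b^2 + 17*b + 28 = (b - 7)*(b - 4)*(b + 1)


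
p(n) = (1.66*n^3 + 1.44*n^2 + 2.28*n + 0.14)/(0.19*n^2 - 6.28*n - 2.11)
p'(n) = (6.28 - 0.38*n)*(1.66*n^3 + 1.44*n^2 + 2.28*n + 0.14)/(0.19*n^2 - 6.28*n - 2.11)^2 + (4.98*n^2 + 2.88*n + 2.28)/(0.19*n^2 - 6.28*n - 2.11)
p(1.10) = -0.75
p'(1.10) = -0.80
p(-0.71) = -0.55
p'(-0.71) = -0.35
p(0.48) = -0.34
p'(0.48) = -0.53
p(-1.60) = -0.79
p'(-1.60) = 0.59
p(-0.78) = -0.53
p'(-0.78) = -0.15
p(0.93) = -0.62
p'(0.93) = -0.72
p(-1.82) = -0.93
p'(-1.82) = 0.71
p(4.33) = -6.67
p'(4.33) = -3.00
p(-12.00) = -26.72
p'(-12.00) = 3.93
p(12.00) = -61.93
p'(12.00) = -12.92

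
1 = 1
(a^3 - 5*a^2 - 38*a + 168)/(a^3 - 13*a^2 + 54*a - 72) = (a^2 - a - 42)/(a^2 - 9*a + 18)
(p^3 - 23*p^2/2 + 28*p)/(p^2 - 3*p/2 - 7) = p*(p - 8)/(p + 2)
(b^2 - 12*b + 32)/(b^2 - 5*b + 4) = (b - 8)/(b - 1)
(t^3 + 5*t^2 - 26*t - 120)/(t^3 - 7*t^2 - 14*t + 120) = (t + 6)/(t - 6)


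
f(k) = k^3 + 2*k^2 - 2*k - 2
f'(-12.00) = 382.00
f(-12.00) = -1418.00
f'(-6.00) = 82.00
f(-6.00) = -134.00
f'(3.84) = 57.60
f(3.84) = 76.43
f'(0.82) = 3.30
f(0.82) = -1.74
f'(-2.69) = 8.95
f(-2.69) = -1.61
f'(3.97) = 61.16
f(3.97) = 84.15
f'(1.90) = 16.43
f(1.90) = 8.28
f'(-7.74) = 146.76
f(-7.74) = -330.39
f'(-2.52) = 6.97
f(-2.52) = -0.26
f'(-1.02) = -2.96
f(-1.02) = 1.06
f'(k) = 3*k^2 + 4*k - 2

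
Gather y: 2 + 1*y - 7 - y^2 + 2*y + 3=-y^2 + 3*y - 2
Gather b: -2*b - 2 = -2*b - 2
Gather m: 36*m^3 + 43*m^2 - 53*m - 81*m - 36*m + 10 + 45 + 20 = 36*m^3 + 43*m^2 - 170*m + 75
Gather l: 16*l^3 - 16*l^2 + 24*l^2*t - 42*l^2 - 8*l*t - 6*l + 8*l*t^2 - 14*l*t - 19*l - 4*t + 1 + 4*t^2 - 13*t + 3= 16*l^3 + l^2*(24*t - 58) + l*(8*t^2 - 22*t - 25) + 4*t^2 - 17*t + 4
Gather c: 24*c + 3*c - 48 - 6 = 27*c - 54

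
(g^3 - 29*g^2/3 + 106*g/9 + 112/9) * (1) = g^3 - 29*g^2/3 + 106*g/9 + 112/9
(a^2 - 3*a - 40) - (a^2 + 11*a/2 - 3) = -17*a/2 - 37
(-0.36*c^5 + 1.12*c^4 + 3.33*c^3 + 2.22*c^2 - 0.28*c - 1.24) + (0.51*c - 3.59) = -0.36*c^5 + 1.12*c^4 + 3.33*c^3 + 2.22*c^2 + 0.23*c - 4.83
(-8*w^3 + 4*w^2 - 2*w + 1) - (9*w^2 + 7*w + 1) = -8*w^3 - 5*w^2 - 9*w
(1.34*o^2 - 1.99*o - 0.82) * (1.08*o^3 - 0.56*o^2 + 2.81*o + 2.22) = 1.4472*o^5 - 2.8996*o^4 + 3.9942*o^3 - 2.1579*o^2 - 6.722*o - 1.8204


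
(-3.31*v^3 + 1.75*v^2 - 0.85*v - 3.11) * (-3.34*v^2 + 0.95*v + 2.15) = 11.0554*v^5 - 8.9895*v^4 - 2.615*v^3 + 13.3424*v^2 - 4.782*v - 6.6865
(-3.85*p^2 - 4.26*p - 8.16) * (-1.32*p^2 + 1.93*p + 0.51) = 5.082*p^4 - 1.8073*p^3 + 0.585900000000001*p^2 - 17.9214*p - 4.1616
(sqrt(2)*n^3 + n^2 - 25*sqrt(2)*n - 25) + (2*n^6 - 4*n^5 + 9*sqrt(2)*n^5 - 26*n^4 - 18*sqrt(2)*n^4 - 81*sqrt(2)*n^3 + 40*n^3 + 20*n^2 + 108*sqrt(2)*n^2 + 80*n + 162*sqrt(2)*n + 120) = 2*n^6 - 4*n^5 + 9*sqrt(2)*n^5 - 26*n^4 - 18*sqrt(2)*n^4 - 80*sqrt(2)*n^3 + 40*n^3 + 21*n^2 + 108*sqrt(2)*n^2 + 80*n + 137*sqrt(2)*n + 95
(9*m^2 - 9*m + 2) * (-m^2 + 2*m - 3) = -9*m^4 + 27*m^3 - 47*m^2 + 31*m - 6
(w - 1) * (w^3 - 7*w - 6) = w^4 - w^3 - 7*w^2 + w + 6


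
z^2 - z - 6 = (z - 3)*(z + 2)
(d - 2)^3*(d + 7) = d^4 + d^3 - 30*d^2 + 76*d - 56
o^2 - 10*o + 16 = (o - 8)*(o - 2)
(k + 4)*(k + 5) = k^2 + 9*k + 20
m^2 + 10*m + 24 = (m + 4)*(m + 6)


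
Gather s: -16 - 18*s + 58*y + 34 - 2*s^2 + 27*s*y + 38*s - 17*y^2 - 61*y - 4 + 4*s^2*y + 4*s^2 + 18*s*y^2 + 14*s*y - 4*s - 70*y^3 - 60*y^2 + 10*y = s^2*(4*y + 2) + s*(18*y^2 + 41*y + 16) - 70*y^3 - 77*y^2 + 7*y + 14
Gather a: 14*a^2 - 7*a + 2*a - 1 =14*a^2 - 5*a - 1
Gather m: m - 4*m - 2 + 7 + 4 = 9 - 3*m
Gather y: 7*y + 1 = 7*y + 1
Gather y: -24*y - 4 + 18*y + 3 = -6*y - 1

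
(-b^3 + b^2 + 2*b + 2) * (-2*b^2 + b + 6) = 2*b^5 - 3*b^4 - 9*b^3 + 4*b^2 + 14*b + 12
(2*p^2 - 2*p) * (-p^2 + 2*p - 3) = -2*p^4 + 6*p^3 - 10*p^2 + 6*p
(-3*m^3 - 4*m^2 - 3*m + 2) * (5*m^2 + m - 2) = -15*m^5 - 23*m^4 - 13*m^3 + 15*m^2 + 8*m - 4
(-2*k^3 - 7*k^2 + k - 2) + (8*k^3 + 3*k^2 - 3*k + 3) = 6*k^3 - 4*k^2 - 2*k + 1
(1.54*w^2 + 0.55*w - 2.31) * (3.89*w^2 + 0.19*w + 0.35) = 5.9906*w^4 + 2.4321*w^3 - 8.3424*w^2 - 0.2464*w - 0.8085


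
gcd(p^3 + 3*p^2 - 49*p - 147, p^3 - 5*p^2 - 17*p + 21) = p^2 - 4*p - 21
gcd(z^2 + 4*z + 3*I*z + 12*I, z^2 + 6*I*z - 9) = z + 3*I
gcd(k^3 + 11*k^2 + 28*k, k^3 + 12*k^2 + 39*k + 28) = k^2 + 11*k + 28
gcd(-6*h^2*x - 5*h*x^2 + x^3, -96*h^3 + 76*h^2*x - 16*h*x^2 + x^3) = -6*h + x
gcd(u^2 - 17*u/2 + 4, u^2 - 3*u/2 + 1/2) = u - 1/2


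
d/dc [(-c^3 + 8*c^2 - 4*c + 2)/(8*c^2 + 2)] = (-4*c^4 + 13*c^2 - 4)/(2*(16*c^4 + 8*c^2 + 1))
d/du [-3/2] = 0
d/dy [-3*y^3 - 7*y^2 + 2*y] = -9*y^2 - 14*y + 2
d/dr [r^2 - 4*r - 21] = 2*r - 4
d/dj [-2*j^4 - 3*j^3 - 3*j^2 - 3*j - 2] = -8*j^3 - 9*j^2 - 6*j - 3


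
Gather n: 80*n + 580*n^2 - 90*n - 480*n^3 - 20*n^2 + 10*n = -480*n^3 + 560*n^2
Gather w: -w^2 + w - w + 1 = 1 - w^2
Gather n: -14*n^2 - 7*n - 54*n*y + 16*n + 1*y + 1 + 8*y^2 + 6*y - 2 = -14*n^2 + n*(9 - 54*y) + 8*y^2 + 7*y - 1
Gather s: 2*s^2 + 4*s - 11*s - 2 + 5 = 2*s^2 - 7*s + 3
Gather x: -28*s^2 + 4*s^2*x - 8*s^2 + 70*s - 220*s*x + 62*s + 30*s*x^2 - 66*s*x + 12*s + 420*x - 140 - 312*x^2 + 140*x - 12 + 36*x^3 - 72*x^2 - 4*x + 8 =-36*s^2 + 144*s + 36*x^3 + x^2*(30*s - 384) + x*(4*s^2 - 286*s + 556) - 144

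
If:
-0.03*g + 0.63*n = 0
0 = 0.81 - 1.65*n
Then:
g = 10.31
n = 0.49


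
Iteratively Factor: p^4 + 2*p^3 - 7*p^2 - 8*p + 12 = (p - 1)*(p^3 + 3*p^2 - 4*p - 12) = (p - 1)*(p + 3)*(p^2 - 4) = (p - 2)*(p - 1)*(p + 3)*(p + 2)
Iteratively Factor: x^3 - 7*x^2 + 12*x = (x - 3)*(x^2 - 4*x) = (x - 4)*(x - 3)*(x)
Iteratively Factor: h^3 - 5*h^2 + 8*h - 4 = (h - 1)*(h^2 - 4*h + 4) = (h - 2)*(h - 1)*(h - 2)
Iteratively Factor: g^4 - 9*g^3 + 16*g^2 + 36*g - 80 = (g - 2)*(g^3 - 7*g^2 + 2*g + 40) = (g - 2)*(g + 2)*(g^2 - 9*g + 20) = (g - 4)*(g - 2)*(g + 2)*(g - 5)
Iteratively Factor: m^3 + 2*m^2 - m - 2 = (m + 1)*(m^2 + m - 2) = (m - 1)*(m + 1)*(m + 2)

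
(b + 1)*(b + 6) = b^2 + 7*b + 6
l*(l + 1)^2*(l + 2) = l^4 + 4*l^3 + 5*l^2 + 2*l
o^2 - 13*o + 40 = (o - 8)*(o - 5)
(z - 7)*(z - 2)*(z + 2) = z^3 - 7*z^2 - 4*z + 28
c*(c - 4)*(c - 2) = c^3 - 6*c^2 + 8*c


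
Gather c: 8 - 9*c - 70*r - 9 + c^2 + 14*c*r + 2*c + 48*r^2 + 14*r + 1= c^2 + c*(14*r - 7) + 48*r^2 - 56*r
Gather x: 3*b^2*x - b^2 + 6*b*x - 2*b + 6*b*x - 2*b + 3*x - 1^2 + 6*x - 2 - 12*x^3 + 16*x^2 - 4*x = -b^2 - 4*b - 12*x^3 + 16*x^2 + x*(3*b^2 + 12*b + 5) - 3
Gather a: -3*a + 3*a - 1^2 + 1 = 0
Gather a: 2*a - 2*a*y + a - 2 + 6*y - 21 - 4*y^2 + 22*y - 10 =a*(3 - 2*y) - 4*y^2 + 28*y - 33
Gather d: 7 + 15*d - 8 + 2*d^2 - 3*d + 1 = 2*d^2 + 12*d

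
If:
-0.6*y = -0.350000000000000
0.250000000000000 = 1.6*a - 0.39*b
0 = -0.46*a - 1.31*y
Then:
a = -1.66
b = -7.46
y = 0.58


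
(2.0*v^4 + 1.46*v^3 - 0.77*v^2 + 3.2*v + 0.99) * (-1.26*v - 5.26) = -2.52*v^5 - 12.3596*v^4 - 6.7094*v^3 + 0.0182000000000002*v^2 - 18.0794*v - 5.2074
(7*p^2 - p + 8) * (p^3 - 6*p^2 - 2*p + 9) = 7*p^5 - 43*p^4 + 17*p^2 - 25*p + 72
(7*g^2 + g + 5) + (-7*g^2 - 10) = g - 5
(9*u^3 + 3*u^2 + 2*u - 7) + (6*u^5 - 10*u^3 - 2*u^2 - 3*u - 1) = 6*u^5 - u^3 + u^2 - u - 8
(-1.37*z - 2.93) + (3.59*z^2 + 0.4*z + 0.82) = 3.59*z^2 - 0.97*z - 2.11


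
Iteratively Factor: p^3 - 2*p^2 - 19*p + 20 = (p - 5)*(p^2 + 3*p - 4) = (p - 5)*(p - 1)*(p + 4)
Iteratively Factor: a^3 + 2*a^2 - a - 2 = (a + 2)*(a^2 - 1) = (a - 1)*(a + 2)*(a + 1)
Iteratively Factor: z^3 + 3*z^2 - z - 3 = (z - 1)*(z^2 + 4*z + 3) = (z - 1)*(z + 3)*(z + 1)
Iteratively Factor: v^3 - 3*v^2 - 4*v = (v)*(v^2 - 3*v - 4) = v*(v + 1)*(v - 4)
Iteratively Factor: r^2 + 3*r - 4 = (r + 4)*(r - 1)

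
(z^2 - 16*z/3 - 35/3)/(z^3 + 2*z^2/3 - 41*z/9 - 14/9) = 3*(3*z^2 - 16*z - 35)/(9*z^3 + 6*z^2 - 41*z - 14)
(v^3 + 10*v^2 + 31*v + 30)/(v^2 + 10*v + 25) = (v^2 + 5*v + 6)/(v + 5)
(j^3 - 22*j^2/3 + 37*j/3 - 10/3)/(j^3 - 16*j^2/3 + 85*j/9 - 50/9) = 3*(3*j^2 - 16*j + 5)/(9*j^2 - 30*j + 25)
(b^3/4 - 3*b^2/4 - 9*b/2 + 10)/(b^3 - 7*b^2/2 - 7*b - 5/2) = (b^2 + 2*b - 8)/(2*(2*b^2 + 3*b + 1))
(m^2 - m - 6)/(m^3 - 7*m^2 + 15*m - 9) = (m + 2)/(m^2 - 4*m + 3)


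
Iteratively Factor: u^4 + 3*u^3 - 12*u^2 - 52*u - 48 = (u + 2)*(u^3 + u^2 - 14*u - 24) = (u - 4)*(u + 2)*(u^2 + 5*u + 6) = (u - 4)*(u + 2)^2*(u + 3)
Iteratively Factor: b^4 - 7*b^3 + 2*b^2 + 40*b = (b + 2)*(b^3 - 9*b^2 + 20*b) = (b - 5)*(b + 2)*(b^2 - 4*b) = b*(b - 5)*(b + 2)*(b - 4)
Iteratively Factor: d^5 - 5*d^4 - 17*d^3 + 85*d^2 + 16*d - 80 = (d - 1)*(d^4 - 4*d^3 - 21*d^2 + 64*d + 80) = (d - 4)*(d - 1)*(d^3 - 21*d - 20) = (d - 4)*(d - 1)*(d + 1)*(d^2 - d - 20) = (d - 4)*(d - 1)*(d + 1)*(d + 4)*(d - 5)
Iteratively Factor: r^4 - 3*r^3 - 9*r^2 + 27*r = (r - 3)*(r^3 - 9*r) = (r - 3)^2*(r^2 + 3*r) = (r - 3)^2*(r + 3)*(r)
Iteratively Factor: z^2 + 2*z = (z + 2)*(z)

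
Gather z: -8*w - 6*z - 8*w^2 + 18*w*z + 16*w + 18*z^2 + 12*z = -8*w^2 + 8*w + 18*z^2 + z*(18*w + 6)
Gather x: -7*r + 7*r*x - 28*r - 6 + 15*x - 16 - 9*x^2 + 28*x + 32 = -35*r - 9*x^2 + x*(7*r + 43) + 10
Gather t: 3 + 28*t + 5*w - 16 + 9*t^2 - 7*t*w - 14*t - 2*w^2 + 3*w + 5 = 9*t^2 + t*(14 - 7*w) - 2*w^2 + 8*w - 8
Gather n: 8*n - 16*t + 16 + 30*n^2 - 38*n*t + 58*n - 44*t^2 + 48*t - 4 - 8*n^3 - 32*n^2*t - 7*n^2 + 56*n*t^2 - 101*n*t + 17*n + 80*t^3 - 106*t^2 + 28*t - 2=-8*n^3 + n^2*(23 - 32*t) + n*(56*t^2 - 139*t + 83) + 80*t^3 - 150*t^2 + 60*t + 10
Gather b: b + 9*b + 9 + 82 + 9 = 10*b + 100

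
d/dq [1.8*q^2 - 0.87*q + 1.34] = 3.6*q - 0.87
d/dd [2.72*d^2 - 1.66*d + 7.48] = 5.44*d - 1.66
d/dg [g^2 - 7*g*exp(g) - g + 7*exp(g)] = -7*g*exp(g) + 2*g - 1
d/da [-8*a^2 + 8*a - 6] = 8 - 16*a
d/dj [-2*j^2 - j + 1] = -4*j - 1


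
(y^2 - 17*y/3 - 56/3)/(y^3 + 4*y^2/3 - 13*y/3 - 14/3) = (y - 8)/(y^2 - y - 2)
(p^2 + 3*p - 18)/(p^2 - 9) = (p + 6)/(p + 3)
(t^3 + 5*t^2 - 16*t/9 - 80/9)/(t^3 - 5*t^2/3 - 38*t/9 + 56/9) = (3*t^2 + 19*t + 20)/(3*t^2 - t - 14)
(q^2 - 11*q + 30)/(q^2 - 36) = (q - 5)/(q + 6)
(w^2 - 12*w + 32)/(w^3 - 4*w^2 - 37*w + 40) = (w - 4)/(w^2 + 4*w - 5)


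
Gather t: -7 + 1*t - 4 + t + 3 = 2*t - 8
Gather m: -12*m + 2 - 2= -12*m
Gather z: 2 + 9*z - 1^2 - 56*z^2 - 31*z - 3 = -56*z^2 - 22*z - 2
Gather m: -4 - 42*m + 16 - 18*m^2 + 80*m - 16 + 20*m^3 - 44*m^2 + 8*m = 20*m^3 - 62*m^2 + 46*m - 4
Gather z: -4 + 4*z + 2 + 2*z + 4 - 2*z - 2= 4*z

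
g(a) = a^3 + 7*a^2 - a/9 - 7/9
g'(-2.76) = -15.90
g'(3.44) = 83.55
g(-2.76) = 31.83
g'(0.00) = -0.11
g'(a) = 3*a^2 + 14*a - 1/9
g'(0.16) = 2.21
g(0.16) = -0.61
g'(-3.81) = -9.90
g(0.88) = 5.23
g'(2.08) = 41.99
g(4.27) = 204.23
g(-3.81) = 45.95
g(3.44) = 122.38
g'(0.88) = 14.53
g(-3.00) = 35.56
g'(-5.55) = 14.60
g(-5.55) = 44.50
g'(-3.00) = -15.11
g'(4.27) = 114.37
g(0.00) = -0.78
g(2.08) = 38.27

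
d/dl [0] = 0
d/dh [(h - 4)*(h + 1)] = 2*h - 3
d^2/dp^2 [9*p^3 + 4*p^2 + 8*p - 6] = 54*p + 8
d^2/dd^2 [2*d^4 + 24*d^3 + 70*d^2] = 24*d^2 + 144*d + 140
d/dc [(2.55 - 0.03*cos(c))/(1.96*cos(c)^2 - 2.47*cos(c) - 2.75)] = (-0.0588*cos(c)^2 + 9.996*cos(c) - 6.381)*sin(c)/(3.8416*cos(c)^4 - 9.6824*cos(c)^3 - 4.6791*cos(c)^2 + 13.585*cos(c) + 7.5625)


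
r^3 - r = r*(r - 1)*(r + 1)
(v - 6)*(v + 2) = v^2 - 4*v - 12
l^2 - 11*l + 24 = (l - 8)*(l - 3)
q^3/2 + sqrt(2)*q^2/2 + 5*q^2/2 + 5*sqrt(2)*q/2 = q*(q/2 + sqrt(2)/2)*(q + 5)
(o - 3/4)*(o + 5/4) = o^2 + o/2 - 15/16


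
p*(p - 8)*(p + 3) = p^3 - 5*p^2 - 24*p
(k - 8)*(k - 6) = k^2 - 14*k + 48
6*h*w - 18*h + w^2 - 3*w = (6*h + w)*(w - 3)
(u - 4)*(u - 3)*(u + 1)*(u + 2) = u^4 - 4*u^3 - 7*u^2 + 22*u + 24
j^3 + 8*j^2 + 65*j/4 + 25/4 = (j + 1/2)*(j + 5/2)*(j + 5)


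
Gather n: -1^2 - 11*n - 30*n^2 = -30*n^2 - 11*n - 1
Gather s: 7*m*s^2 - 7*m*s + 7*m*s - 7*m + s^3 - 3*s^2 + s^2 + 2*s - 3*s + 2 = -7*m + s^3 + s^2*(7*m - 2) - s + 2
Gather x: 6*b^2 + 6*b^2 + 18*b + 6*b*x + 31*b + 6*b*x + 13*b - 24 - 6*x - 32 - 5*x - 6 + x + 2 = 12*b^2 + 62*b + x*(12*b - 10) - 60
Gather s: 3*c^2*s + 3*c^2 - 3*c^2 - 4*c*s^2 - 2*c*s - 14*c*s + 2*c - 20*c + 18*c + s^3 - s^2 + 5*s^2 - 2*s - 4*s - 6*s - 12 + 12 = s^3 + s^2*(4 - 4*c) + s*(3*c^2 - 16*c - 12)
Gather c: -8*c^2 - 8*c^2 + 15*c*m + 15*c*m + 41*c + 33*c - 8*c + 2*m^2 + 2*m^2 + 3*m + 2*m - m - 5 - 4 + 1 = -16*c^2 + c*(30*m + 66) + 4*m^2 + 4*m - 8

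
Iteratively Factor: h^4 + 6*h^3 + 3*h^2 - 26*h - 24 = (h - 2)*(h^3 + 8*h^2 + 19*h + 12) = (h - 2)*(h + 4)*(h^2 + 4*h + 3) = (h - 2)*(h + 3)*(h + 4)*(h + 1)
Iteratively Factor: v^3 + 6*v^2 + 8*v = (v + 2)*(v^2 + 4*v) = v*(v + 2)*(v + 4)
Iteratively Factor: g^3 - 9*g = (g)*(g^2 - 9) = g*(g + 3)*(g - 3)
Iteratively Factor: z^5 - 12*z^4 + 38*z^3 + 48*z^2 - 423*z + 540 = (z - 5)*(z^4 - 7*z^3 + 3*z^2 + 63*z - 108) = (z - 5)*(z - 3)*(z^3 - 4*z^2 - 9*z + 36) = (z - 5)*(z - 4)*(z - 3)*(z^2 - 9) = (z - 5)*(z - 4)*(z - 3)^2*(z + 3)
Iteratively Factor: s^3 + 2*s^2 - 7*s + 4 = (s - 1)*(s^2 + 3*s - 4) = (s - 1)^2*(s + 4)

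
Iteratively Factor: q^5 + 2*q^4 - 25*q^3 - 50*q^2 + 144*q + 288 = (q + 3)*(q^4 - q^3 - 22*q^2 + 16*q + 96) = (q - 4)*(q + 3)*(q^3 + 3*q^2 - 10*q - 24) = (q - 4)*(q - 3)*(q + 3)*(q^2 + 6*q + 8) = (q - 4)*(q - 3)*(q + 3)*(q + 4)*(q + 2)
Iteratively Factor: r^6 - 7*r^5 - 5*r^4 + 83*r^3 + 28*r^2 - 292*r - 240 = (r - 4)*(r^5 - 3*r^4 - 17*r^3 + 15*r^2 + 88*r + 60) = (r - 5)*(r - 4)*(r^4 + 2*r^3 - 7*r^2 - 20*r - 12) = (r - 5)*(r - 4)*(r + 1)*(r^3 + r^2 - 8*r - 12) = (r - 5)*(r - 4)*(r + 1)*(r + 2)*(r^2 - r - 6) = (r - 5)*(r - 4)*(r - 3)*(r + 1)*(r + 2)*(r + 2)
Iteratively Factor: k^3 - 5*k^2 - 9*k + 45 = (k - 3)*(k^2 - 2*k - 15) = (k - 3)*(k + 3)*(k - 5)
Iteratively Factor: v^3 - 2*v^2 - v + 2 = (v - 2)*(v^2 - 1) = (v - 2)*(v + 1)*(v - 1)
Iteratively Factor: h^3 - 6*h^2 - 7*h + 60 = (h - 5)*(h^2 - h - 12) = (h - 5)*(h - 4)*(h + 3)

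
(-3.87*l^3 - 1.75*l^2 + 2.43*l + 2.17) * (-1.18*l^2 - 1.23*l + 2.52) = 4.5666*l^5 + 6.8251*l^4 - 10.4673*l^3 - 9.9595*l^2 + 3.4545*l + 5.4684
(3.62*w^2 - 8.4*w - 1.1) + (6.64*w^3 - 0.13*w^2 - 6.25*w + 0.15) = 6.64*w^3 + 3.49*w^2 - 14.65*w - 0.95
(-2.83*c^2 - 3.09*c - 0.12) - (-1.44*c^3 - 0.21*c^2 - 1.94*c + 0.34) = 1.44*c^3 - 2.62*c^2 - 1.15*c - 0.46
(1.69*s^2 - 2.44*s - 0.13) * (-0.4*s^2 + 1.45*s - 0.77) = -0.676*s^4 + 3.4265*s^3 - 4.7873*s^2 + 1.6903*s + 0.1001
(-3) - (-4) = 1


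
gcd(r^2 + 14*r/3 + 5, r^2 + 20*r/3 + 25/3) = r + 5/3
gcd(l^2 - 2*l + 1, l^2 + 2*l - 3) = l - 1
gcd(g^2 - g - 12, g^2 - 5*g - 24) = g + 3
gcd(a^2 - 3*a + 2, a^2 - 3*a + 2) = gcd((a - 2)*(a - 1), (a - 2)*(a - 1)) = a^2 - 3*a + 2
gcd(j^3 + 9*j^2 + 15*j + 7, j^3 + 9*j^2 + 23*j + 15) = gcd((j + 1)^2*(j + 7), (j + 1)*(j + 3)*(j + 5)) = j + 1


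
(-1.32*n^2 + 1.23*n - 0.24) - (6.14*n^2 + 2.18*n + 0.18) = -7.46*n^2 - 0.95*n - 0.42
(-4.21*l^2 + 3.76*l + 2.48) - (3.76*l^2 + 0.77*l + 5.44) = -7.97*l^2 + 2.99*l - 2.96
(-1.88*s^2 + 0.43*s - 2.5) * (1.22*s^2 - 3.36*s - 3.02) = -2.2936*s^4 + 6.8414*s^3 + 1.1828*s^2 + 7.1014*s + 7.55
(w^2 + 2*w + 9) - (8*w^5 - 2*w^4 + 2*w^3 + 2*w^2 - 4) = -8*w^5 + 2*w^4 - 2*w^3 - w^2 + 2*w + 13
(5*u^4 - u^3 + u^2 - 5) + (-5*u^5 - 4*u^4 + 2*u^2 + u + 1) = -5*u^5 + u^4 - u^3 + 3*u^2 + u - 4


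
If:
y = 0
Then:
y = 0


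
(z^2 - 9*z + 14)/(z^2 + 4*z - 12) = (z - 7)/(z + 6)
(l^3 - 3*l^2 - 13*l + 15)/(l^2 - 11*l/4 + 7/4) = 4*(l^2 - 2*l - 15)/(4*l - 7)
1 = 1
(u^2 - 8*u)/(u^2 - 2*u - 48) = u/(u + 6)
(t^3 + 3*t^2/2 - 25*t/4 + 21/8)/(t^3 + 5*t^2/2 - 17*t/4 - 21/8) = (2*t - 1)/(2*t + 1)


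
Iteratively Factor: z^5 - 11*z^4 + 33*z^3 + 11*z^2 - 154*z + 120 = (z - 4)*(z^4 - 7*z^3 + 5*z^2 + 31*z - 30) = (z - 4)*(z - 1)*(z^3 - 6*z^2 - z + 30) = (z - 4)*(z - 3)*(z - 1)*(z^2 - 3*z - 10) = (z - 4)*(z - 3)*(z - 1)*(z + 2)*(z - 5)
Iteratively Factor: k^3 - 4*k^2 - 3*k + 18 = (k + 2)*(k^2 - 6*k + 9) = (k - 3)*(k + 2)*(k - 3)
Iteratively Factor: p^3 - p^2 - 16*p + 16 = (p - 4)*(p^2 + 3*p - 4) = (p - 4)*(p - 1)*(p + 4)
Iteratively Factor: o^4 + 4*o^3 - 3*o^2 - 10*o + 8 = (o + 2)*(o^3 + 2*o^2 - 7*o + 4) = (o - 1)*(o + 2)*(o^2 + 3*o - 4) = (o - 1)^2*(o + 2)*(o + 4)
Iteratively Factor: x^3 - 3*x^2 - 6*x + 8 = (x - 4)*(x^2 + x - 2) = (x - 4)*(x + 2)*(x - 1)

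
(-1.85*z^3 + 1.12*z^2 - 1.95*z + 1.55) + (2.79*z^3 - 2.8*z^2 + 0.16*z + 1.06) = 0.94*z^3 - 1.68*z^2 - 1.79*z + 2.61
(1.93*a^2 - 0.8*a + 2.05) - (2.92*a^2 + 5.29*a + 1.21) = -0.99*a^2 - 6.09*a + 0.84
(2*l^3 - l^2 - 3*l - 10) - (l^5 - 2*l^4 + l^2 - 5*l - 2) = -l^5 + 2*l^4 + 2*l^3 - 2*l^2 + 2*l - 8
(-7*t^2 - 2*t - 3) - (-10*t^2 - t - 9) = 3*t^2 - t + 6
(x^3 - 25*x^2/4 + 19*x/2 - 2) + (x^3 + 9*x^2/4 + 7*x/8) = 2*x^3 - 4*x^2 + 83*x/8 - 2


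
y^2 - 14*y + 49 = (y - 7)^2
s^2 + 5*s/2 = s*(s + 5/2)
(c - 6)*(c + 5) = c^2 - c - 30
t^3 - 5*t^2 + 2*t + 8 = (t - 4)*(t - 2)*(t + 1)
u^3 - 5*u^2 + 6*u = u*(u - 3)*(u - 2)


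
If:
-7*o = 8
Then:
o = -8/7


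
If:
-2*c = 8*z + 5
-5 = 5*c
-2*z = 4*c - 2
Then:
No Solution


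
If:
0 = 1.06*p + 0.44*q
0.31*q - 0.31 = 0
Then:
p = -0.42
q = 1.00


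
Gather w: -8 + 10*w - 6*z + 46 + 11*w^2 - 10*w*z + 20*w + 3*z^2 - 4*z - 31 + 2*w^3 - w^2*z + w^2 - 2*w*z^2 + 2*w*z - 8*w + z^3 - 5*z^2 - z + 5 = 2*w^3 + w^2*(12 - z) + w*(-2*z^2 - 8*z + 22) + z^3 - 2*z^2 - 11*z + 12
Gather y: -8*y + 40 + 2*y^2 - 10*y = 2*y^2 - 18*y + 40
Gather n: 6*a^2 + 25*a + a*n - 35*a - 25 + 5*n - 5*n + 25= 6*a^2 + a*n - 10*a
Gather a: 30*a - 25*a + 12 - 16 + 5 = 5*a + 1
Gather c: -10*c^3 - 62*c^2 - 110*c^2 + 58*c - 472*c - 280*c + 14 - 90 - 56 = -10*c^3 - 172*c^2 - 694*c - 132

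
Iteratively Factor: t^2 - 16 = (t + 4)*(t - 4)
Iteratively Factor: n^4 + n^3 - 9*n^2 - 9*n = (n)*(n^3 + n^2 - 9*n - 9) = n*(n + 3)*(n^2 - 2*n - 3) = n*(n - 3)*(n + 3)*(n + 1)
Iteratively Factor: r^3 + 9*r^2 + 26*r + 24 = (r + 3)*(r^2 + 6*r + 8) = (r + 3)*(r + 4)*(r + 2)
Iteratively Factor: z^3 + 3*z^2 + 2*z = (z)*(z^2 + 3*z + 2) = z*(z + 1)*(z + 2)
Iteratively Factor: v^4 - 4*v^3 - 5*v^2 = (v - 5)*(v^3 + v^2) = v*(v - 5)*(v^2 + v) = v^2*(v - 5)*(v + 1)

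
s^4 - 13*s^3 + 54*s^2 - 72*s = s*(s - 6)*(s - 4)*(s - 3)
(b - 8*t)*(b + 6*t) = b^2 - 2*b*t - 48*t^2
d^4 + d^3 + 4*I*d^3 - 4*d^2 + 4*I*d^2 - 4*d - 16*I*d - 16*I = (d - 2)*(d + 1)*(d + 2)*(d + 4*I)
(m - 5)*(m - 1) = m^2 - 6*m + 5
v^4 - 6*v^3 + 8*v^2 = v^2*(v - 4)*(v - 2)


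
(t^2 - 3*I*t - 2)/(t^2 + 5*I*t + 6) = (t - 2*I)/(t + 6*I)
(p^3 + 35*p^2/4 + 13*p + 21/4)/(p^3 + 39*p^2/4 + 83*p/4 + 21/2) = (p + 1)/(p + 2)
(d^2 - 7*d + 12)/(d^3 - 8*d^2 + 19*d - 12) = 1/(d - 1)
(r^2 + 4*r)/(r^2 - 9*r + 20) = r*(r + 4)/(r^2 - 9*r + 20)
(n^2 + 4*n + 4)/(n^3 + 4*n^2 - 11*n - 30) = (n + 2)/(n^2 + 2*n - 15)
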